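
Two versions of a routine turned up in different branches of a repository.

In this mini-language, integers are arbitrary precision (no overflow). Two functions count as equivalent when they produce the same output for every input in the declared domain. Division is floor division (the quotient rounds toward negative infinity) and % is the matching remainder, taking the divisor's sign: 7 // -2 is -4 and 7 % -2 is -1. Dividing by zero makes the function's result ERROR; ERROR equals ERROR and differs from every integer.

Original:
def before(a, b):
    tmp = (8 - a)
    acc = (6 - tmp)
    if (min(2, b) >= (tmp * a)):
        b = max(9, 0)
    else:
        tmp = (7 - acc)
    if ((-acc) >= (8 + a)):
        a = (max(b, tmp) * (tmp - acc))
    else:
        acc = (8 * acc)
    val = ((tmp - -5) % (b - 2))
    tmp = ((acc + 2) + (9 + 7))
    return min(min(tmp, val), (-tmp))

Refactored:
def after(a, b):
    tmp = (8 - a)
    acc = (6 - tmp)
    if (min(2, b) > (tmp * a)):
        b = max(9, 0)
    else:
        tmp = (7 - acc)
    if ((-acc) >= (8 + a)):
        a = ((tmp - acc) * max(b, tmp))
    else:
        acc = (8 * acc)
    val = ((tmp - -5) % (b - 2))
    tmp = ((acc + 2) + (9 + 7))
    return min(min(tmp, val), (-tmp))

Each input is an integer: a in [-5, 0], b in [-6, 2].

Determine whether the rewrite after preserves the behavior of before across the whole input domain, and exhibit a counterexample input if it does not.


Equivalent. The suspicious edit (`(min(2, b) >= (tmp * a))` became `(min(2, b) > (tmp * a))`) never changes the result for any input inside the declared domain.
Sweeping the whole domain (54 inputs) finds no disagreement.
One worked example (a=-4, b=0) — before: tmp becomes 12; next acc becomes -6; next (min(2, b) >= (tmp * a)) evaluates to true; next b becomes 9; next ((-acc) >= (8 + a)) evaluates to true; next a becomes 216; next val becomes 3; next tmp becomes 12; next final value -12; after: tmp becomes 12; next acc becomes -6; next (min(2, b) > (tmp * a)) evaluates to true; next b becomes 9; next ((-acc) >= (8 + a)) evaluates to true; next a becomes 216; next val becomes 3; next tmp becomes 12; next final value -12; agreement on -12.
verdict: equivalent


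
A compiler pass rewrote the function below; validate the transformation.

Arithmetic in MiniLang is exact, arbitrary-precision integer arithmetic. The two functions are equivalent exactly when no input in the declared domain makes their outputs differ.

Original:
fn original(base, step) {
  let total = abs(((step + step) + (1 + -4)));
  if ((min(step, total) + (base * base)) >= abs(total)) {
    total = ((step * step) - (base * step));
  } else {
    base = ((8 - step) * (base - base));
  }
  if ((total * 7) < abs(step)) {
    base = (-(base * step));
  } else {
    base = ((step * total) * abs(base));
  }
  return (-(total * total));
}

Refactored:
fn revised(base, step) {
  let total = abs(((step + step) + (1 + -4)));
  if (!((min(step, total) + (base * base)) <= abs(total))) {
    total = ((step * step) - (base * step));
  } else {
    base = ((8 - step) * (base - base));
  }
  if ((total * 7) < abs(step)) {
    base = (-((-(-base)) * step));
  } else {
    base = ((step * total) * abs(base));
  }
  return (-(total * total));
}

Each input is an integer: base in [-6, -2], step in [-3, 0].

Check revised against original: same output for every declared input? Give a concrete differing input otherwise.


These are not equivalent — on base=-3, step=-2 the outputs split (-4 vs -49).
original: total=7, then ((min(step, total) + (base * base)) >= abs(total)) is true, then total=-2, then ((total * 7) < abs(step)) is true, then base=-6, then returns -4
revised: total=7, then (!((min(step, total) + (base * base)) <= abs(total))) is false, then base=0, then ((total * 7) < abs(step)) is false, then base=0, then returns -49
verdict: not equivalent; witness: base=-3, step=-2


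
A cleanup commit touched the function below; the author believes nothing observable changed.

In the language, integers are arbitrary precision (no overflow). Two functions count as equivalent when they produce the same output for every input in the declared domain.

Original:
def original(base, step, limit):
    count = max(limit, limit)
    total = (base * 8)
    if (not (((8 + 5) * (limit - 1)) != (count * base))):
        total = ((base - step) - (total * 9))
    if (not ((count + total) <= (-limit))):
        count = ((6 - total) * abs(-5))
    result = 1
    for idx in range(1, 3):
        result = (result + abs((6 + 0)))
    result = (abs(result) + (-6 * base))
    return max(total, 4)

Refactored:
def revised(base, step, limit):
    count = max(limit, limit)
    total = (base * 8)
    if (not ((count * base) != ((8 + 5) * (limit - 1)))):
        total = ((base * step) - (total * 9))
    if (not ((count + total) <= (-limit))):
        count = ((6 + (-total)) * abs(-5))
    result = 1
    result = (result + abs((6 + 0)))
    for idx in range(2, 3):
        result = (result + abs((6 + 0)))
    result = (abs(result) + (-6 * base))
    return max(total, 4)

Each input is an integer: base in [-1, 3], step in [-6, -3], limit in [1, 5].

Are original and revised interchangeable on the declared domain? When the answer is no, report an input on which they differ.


Evaluate both at base=0, step=-6, limit=1.
original: count becomes 1; next total becomes 0; next (not (((8 + 5) * (limit - 1)) != (count * base))) evaluates to true; next total becomes 6; next (not ((count + total) <= (-limit))) evaluates to true; next count becomes 0; next result becomes 1; next at idx=1:; next result becomes 7; next at idx=2:; next result becomes 13; next result becomes 13; next final value 6
revised: count becomes 1; next total becomes 0; next (not ((count * base) != ((8 + 5) * (limit - 1)))) evaluates to true; next total becomes 0; next (not ((count + total) <= (-limit))) evaluates to true; next count becomes 30; next result becomes 1; next result becomes 7; next at idx=2:; next result becomes 13; next result becomes 13; next final value 4
6 != 4, so the rewrite changes behavior.
verdict: not equivalent; witness: base=0, step=-6, limit=1


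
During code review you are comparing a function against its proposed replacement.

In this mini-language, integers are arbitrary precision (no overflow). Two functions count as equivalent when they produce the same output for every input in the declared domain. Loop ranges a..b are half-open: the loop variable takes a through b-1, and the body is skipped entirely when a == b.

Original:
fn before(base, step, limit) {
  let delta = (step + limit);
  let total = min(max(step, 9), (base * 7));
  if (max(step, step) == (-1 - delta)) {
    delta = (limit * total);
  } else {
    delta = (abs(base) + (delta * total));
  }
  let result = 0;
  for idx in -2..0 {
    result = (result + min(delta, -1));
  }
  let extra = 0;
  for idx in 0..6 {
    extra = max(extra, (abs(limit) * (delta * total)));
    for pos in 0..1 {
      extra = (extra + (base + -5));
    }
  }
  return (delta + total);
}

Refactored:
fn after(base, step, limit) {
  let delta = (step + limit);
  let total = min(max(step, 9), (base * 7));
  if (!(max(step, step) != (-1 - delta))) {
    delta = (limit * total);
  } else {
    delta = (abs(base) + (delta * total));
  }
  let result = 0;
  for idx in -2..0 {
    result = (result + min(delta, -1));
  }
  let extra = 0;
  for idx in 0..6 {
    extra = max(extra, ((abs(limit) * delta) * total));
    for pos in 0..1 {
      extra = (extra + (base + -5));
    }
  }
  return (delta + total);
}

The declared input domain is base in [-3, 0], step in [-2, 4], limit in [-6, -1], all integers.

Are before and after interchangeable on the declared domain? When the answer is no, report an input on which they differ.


This is a faithful refactor — boolean connective usage differs, and comparison usage differs, but the computed results match everywhere.
One worked example (base=0, step=1, limit=-2) — before: delta := -1 | total := 0 | (max(step, step) == (-1 - delta)): false | delta := 0 | result := 0 | iter idx=-2: | result := -1 | iter idx=-1: | result := -2 | extra := 0 | iter idx=0: | extra := 0 | iter pos=0: | extra := -5 | iter idx=1: | extra := 0 | iter pos=0: | extra := -5 | iter idx=2: | extra := 0 | iter pos=0: | extra := -5 | iter idx=3: | extra := 0 | iter pos=0: | extra := -5 | iter idx=4: | extra := 0 | iter pos=0: | extra := -5 | iter idx=5: | extra := 0 | iter pos=0: | extra := -5 | result 0; after: delta := -1 | total := 0 | (!(max(step, step) != (-1 - delta))): false | delta := 0 | result := 0 | iter idx=-2: | result := -1 | iter idx=-1: | result := -2 | extra := 0 | iter idx=0: | extra := 0 | iter pos=0: | extra := -5 | iter idx=1: | extra := 0 | iter pos=0: | extra := -5 | iter idx=2: | extra := 0 | iter pos=0: | extra := -5 | iter idx=3: | extra := 0 | iter pos=0: | extra := -5 | iter idx=4: | extra := 0 | iter pos=0: | extra := -5 | iter idx=5: | extra := 0 | iter pos=0: | extra := -5 | result 0; agreement on 0.
Sweeping the whole domain (168 inputs) finds no disagreement.
verdict: equivalent


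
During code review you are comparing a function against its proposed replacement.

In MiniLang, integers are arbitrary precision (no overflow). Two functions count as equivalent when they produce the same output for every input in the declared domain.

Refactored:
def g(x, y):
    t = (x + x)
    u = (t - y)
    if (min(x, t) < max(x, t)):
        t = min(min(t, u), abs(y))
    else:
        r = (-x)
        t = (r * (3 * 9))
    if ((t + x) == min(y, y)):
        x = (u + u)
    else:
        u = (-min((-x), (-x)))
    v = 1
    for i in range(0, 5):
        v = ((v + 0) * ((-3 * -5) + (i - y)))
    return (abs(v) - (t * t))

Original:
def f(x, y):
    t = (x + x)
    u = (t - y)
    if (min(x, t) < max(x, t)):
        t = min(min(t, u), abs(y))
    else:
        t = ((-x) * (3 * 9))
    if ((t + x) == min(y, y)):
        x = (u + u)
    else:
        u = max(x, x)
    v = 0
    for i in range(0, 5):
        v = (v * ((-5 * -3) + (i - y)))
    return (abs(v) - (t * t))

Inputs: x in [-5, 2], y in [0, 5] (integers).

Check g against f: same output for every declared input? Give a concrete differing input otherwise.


Input x=-5, y=0: -100 from f versus 1395260 from g.
verdict: not equivalent; witness: x=-5, y=0


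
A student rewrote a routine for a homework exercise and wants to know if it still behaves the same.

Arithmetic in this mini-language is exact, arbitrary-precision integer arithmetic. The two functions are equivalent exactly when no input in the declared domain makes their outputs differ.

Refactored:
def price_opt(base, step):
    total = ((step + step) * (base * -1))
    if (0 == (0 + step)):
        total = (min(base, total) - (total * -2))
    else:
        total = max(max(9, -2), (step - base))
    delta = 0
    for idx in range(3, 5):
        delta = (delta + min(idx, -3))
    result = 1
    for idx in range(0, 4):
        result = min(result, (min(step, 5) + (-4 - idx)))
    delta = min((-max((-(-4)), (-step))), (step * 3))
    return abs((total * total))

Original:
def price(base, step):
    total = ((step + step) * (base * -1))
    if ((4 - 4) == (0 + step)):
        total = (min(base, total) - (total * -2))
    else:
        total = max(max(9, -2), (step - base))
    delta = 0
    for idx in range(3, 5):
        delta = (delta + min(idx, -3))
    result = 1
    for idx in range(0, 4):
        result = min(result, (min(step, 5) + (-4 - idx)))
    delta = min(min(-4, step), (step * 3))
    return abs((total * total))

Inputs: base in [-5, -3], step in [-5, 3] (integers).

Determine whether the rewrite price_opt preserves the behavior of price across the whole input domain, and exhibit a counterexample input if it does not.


Equivalent — the differences include arithmetic usage differs; also min/max/abs usage differs; also constant usage differs, yet no declared input distinguishes the two.
Tracing base=-5, step=-1: price: total becomes -10; next ((4 - 4) == (0 + step)) evaluates to false; next total becomes 9; next delta becomes 0; next at idx=3:; next delta becomes -3; next at idx=4:; next delta becomes -6; next result becomes 1; next at idx=0:; next result becomes -5; next at idx=1:; next result becomes -6; next at idx=2:; next result becomes -7; next at idx=3:; next result becomes -8; next delta becomes -4; next final value 81 | price_opt: total becomes -10; next (0 == (0 + step)) evaluates to false; next total becomes 9; next delta becomes 0; next at idx=3:; next delta becomes -3; next at idx=4:; next delta becomes -6; next result becomes 1; next at idx=0:; next result becomes -5; next at idx=1:; next result becomes -6; next at idx=2:; next result becomes -7; next at idx=3:; next result becomes -8; next delta becomes -4; next final value 81 — matching result 81.
Checked all 27 inputs in the declared domain: the outputs agree on every one.
verdict: equivalent


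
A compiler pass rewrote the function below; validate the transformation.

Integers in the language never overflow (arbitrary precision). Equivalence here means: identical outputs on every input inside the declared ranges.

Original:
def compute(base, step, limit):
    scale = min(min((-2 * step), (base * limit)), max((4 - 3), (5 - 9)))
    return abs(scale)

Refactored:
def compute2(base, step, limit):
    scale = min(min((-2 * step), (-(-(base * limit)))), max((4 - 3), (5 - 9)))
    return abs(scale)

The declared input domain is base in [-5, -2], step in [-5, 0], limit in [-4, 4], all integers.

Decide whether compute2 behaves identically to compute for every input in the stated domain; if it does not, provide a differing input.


Differences: same computation, different form — yet all 216 inputs agree.
verdict: equivalent


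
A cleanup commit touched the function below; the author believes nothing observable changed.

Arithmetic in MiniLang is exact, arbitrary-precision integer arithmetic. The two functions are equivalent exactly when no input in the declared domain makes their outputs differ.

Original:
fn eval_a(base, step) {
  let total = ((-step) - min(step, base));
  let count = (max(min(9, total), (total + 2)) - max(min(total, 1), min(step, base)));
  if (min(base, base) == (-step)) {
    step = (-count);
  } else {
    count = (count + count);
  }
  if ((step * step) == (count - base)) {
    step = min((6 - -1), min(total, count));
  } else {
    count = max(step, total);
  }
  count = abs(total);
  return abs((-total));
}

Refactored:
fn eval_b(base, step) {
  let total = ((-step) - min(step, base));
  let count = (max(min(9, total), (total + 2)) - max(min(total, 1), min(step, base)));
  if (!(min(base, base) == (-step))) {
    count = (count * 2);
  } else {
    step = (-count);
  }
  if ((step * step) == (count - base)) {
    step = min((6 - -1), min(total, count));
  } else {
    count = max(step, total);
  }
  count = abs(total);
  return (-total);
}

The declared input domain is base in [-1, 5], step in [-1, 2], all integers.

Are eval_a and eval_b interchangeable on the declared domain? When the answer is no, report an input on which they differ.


Evaluate both at base=-1, step=-1.
eval_a: total := 2 | count := 3 | (min(base, base) == (-step)): false | count := 6 | ((step * step) == (count - base)): false | count := 2 | count := 2 | result 2
eval_b: total := 2 | count := 3 | (!(min(base, base) == (-step))): true | count := 6 | ((step * step) == (count - base)): false | count := 2 | count := 2 | result -2
2 != -2, so the rewrite changes behavior.
verdict: not equivalent; witness: base=-1, step=-1


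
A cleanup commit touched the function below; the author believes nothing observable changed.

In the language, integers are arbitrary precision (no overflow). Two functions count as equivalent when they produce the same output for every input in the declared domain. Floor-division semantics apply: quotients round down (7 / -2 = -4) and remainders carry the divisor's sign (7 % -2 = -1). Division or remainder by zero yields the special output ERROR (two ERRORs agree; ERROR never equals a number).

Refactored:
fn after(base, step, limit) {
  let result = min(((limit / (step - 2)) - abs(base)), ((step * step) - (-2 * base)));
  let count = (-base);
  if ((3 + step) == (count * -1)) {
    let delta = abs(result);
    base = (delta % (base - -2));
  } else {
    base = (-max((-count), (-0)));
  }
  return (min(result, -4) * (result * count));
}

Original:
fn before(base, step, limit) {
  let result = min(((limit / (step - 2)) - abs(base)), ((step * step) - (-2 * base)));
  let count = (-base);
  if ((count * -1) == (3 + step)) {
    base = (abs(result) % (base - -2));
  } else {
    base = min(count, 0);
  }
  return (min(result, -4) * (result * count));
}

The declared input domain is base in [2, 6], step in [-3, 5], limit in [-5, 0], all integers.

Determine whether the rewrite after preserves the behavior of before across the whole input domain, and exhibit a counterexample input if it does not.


Side by side, the visible changes include: min/max/abs usage differs, plus local variable names differ, plus statement counts differ.
One worked example (base=3, step=1, limit=-4) — before: result=1, then count=-3, then ((count * -1) == (3 + step)) is false, then base=-3, then returns 12; after: result=1, then count=-3, then ((3 + step) == (count * -1)) is false, then base=-3, then returns 12; agreement on 12.
Every one of the 270 inputs gives matching results.
verdict: equivalent


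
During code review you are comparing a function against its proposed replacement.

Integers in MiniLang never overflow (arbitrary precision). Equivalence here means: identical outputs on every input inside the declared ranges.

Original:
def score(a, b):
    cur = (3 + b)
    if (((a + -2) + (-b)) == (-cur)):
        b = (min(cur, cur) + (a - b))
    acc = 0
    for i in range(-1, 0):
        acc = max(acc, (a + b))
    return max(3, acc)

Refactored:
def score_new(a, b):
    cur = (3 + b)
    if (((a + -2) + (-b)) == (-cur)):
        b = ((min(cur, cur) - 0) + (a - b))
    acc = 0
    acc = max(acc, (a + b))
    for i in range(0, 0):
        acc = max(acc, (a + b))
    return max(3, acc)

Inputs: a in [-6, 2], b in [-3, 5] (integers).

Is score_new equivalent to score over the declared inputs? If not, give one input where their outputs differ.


Behavior is preserved: although loop structure differs; min/max/abs usage differs; statement counts differ; arithmetic usage differs; constant usage differs, the outputs never diverge.
Spot check at a=-4, b=-3 — score: cur=0, then (((a + -2) + (-b)) == (-cur)) is false, then acc=0, then (i=-1), then acc=0, then returns 3. score_new: cur=0, then (((a + -2) + (-b)) == (-cur)) is false, then acc=0, then acc=0, then the loop over i runs zero times, then returns 3. Both give 3.
An exhaustive pass over the 81 declared inputs shows identical outputs.
verdict: equivalent


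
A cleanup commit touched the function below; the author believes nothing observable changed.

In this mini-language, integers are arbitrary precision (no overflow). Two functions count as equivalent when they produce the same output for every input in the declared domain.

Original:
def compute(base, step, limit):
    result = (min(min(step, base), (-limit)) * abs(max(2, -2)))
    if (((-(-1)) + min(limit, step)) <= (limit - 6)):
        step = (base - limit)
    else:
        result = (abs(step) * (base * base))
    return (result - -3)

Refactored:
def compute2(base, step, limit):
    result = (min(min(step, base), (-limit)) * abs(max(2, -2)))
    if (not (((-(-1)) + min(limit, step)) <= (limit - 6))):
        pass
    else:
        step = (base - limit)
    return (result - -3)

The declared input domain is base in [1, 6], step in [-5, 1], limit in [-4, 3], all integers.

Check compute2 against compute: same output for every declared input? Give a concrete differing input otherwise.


Not equivalent: base=1, step=-5, limit=-4 separates them (8 vs -7).
compute: result becomes -10; next (((-(-1)) + min(limit, step)) <= (limit - 6)) evaluates to false; next result becomes 5; next final value 8
compute2: result becomes -10; next (not (((-(-1)) + min(limit, step)) <= (limit - 6))) evaluates to true; next final value -7
verdict: not equivalent; witness: base=1, step=-5, limit=-4


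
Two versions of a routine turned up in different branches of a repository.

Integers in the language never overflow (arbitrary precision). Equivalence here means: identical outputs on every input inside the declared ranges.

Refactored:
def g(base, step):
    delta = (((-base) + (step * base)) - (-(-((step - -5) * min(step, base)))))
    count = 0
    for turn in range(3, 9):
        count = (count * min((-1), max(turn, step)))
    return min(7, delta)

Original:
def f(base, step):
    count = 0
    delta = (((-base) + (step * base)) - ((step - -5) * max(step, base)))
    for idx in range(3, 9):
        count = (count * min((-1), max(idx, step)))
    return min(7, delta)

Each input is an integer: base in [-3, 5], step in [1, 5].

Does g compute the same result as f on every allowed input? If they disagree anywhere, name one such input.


There is a counterexample at base=-3, step=1: -6 on one side, 7 on the other.
f: count = 0; delta = -6; [idx=3]; count = 0; [idx=4]; count = 0; [idx=5]; count = 0; [idx=6]; count = 0; [idx=7]; count = 0; [idx=8]; count = 0; return -6
g: delta = 18; count = 0; [turn=3]; count = 0; [turn=4]; count = 0; [turn=5]; count = 0; [turn=6]; count = 0; [turn=7]; count = 0; [turn=8]; count = 0; return 7
verdict: not equivalent; witness: base=-3, step=1


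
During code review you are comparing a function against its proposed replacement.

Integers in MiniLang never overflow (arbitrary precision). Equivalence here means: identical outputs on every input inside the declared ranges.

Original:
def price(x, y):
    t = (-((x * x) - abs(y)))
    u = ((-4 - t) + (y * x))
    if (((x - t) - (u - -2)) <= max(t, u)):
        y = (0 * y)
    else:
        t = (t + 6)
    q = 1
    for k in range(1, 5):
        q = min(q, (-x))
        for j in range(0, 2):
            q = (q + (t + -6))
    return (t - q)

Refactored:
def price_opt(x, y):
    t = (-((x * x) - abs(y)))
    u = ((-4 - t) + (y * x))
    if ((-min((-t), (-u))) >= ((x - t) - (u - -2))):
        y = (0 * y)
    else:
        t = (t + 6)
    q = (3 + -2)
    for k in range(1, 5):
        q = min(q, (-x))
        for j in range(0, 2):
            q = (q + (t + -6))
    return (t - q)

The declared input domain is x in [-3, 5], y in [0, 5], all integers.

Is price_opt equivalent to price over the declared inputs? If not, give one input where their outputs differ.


Comparing the listings, the differences include: min/max/abs usage differs; and constant usage differs; and arithmetic usage differs; and comparison usage differs.
One worked example (x=3, y=2) — price: t=-7, then u=9, then (((x - t) - (u - -2)) <= max(t, u)) is true, then y=0, then q=1, then (k=1), then q=-3, then (j=0), then q=-16, then (j=1), then q=-29, then (k=2), then q=-29, then (j=0), then q=-42, then (j=1), then q=-55, then (k=3), then q=-55, then (j=0), then q=-68, then (j=1), then q=-81, then (k=4), then q=-81, then (j=0), then q=-94, then (j=1), then q=-107, then returns 100; price_opt: t=-7, then u=9, then ((-min((-t), (-u))) >= ((x - t) - (u - -2))) is true, then y=0, then q=1, then (k=1), then q=-3, then (j=0), then q=-16, then (j=1), then q=-29, then (k=2), then q=-29, then (j=0), then q=-42, then (j=1), then q=-55, then (k=3), then q=-55, then (j=0), then q=-68, then (j=1), then q=-81, then (k=4), then q=-81, then (j=0), then q=-94, then (j=1), then q=-107, then returns 100; agreement on 100.
An exhaustive pass over the 54 declared inputs shows identical outputs.
verdict: equivalent


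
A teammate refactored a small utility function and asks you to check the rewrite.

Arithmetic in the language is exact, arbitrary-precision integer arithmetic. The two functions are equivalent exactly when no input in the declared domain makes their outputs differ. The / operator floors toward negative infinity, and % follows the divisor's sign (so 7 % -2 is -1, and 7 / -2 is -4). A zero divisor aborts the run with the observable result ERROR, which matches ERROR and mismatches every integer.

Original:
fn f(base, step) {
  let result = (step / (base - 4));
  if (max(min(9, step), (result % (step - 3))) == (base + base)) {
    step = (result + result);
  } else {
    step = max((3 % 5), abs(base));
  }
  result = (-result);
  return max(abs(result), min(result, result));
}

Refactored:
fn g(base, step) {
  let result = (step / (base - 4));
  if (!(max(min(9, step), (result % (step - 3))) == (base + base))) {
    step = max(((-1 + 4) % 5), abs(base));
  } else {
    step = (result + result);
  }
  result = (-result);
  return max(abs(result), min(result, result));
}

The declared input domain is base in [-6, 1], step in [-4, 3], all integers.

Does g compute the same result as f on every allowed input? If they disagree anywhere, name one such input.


Comparing the listings, the differences include: boolean connective usage differs, constant usage differs, arithmetic usage differs.
Spot check at base=-2, step=-1 — f: result becomes 0; next (max(min(9, step), (result % (step - 3))) == (base + base)) evaluates to false; next step becomes 3; next result becomes 0; next final value 0. g: result becomes 0; next (!(max(min(9, step), (result % (step - 3))) == (base + base))) evaluates to true; next step becomes 3; next result becomes 0; next final value 0. Both give 0.
An exhaustive pass over the 64 declared inputs shows identical outputs.
verdict: equivalent


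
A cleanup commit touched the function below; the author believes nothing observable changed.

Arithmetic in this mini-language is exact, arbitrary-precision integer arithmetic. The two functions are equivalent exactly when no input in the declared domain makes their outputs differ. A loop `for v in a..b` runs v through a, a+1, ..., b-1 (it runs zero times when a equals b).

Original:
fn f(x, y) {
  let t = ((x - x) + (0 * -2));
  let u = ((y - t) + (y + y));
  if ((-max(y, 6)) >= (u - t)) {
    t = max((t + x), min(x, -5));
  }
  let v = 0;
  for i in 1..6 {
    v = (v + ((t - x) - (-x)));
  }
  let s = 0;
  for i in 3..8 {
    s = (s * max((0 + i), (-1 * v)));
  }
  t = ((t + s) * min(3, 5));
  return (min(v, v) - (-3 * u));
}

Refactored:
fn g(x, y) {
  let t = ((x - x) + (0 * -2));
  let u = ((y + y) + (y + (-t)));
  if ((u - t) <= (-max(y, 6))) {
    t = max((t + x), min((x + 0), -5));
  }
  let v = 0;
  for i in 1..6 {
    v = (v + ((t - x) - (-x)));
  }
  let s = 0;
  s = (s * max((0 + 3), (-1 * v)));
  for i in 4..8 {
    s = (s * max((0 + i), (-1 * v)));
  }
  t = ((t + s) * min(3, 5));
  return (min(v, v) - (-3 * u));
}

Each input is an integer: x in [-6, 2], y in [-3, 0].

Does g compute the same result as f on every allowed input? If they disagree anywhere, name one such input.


The two versions differ — the changes include arithmetic usage differs, plus constant usage differs, plus statement counts differ, plus comparison usage differs, plus min/max/abs usage differs, plus loop structure differs.
One worked example (x=-4, y=-3) — f: t := 0 | u := -9 | ((-max(y, 6)) >= (u - t)): true | t := -4 | v := 0 | iter i=1: | v := -4 | iter i=2: | v := -8 | iter i=3: | v := -12 | iter i=4: | v := -16 | iter i=5: | v := -20 | s := 0 | iter i=3: | s := 0 | iter i=4: | s := 0 | iter i=5: | s := 0 | iter i=6: | s := 0 | iter i=7: | s := 0 | t := -12 | result -47; g: t := 0 | u := -9 | ((u - t) <= (-max(y, 6))): true | t := -4 | v := 0 | iter i=1: | v := -4 | iter i=2: | v := -8 | iter i=3: | v := -12 | iter i=4: | v := -16 | iter i=5: | v := -20 | s := 0 | s := 0 | iter i=4: | s := 0 | iter i=5: | s := 0 | iter i=6: | s := 0 | iter i=7: | s := 0 | t := -12 | result -47; agreement on -47.
Across all 36 domain points the two functions coincide.
verdict: equivalent


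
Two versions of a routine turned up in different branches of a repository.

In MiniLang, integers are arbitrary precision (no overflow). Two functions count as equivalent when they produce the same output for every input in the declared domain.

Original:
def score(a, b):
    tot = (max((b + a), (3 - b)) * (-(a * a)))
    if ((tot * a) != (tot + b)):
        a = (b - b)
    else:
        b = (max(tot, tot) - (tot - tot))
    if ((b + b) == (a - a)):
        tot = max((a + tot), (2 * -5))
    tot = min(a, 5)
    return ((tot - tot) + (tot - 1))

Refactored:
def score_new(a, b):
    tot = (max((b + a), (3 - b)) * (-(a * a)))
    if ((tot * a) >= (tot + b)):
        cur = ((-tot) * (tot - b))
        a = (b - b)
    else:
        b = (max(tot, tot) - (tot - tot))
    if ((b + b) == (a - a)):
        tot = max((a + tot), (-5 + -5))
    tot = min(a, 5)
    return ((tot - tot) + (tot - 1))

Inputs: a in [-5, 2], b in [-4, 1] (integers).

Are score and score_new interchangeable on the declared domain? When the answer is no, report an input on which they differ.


Consider the input a=1, b=0.
score: tot becomes -3; next ((tot * a) != (tot + b)) evaluates to false; next b becomes -3; next ((b + b) == (a - a)) evaluates to false; next tot becomes 1; next final value 0
score_new: tot becomes -3; next ((tot * a) >= (tot + b)) evaluates to true; next cur becomes -9; next a becomes 0; next ((b + b) == (a - a)) evaluates to true; next tot becomes -3; next tot becomes 0; next final value -1
0 against -1: the behavior changed.
verdict: not equivalent; witness: a=1, b=0


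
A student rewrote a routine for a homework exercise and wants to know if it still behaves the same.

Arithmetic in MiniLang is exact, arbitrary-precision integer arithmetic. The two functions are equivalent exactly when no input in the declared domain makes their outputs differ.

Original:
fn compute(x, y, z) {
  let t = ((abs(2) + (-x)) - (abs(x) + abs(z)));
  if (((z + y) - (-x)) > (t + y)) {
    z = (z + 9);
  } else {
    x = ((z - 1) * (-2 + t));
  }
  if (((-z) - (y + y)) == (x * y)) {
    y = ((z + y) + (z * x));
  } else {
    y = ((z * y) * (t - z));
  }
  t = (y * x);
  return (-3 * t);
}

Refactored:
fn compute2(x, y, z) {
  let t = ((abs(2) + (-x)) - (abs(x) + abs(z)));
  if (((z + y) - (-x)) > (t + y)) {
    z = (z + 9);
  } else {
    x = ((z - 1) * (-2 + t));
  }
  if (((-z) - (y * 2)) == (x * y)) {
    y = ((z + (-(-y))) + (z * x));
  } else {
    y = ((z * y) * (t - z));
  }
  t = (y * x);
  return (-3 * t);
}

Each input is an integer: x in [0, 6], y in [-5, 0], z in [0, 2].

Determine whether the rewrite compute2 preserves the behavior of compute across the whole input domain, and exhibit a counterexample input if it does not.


This is a faithful refactor — arithmetic usage differs; also constant usage differs, but the computed results match everywhere.
Spot check at x=6, y=-5, z=2 — compute: t := -12 | (((z + y) - (-x)) > (t + y)): true | z := 11 | (((-z) - (y + y)) == (x * y)): false | y := 1265 | t := 7590 | result -22770. compute2: t := -12 | (((z + y) - (-x)) > (t + y)): true | z := 11 | (((-z) - (y * 2)) == (x * y)): false | y := 1265 | t := 7590 | result -22770. Both give -22770.
Sweeping the whole domain (126 inputs) finds no disagreement.
verdict: equivalent


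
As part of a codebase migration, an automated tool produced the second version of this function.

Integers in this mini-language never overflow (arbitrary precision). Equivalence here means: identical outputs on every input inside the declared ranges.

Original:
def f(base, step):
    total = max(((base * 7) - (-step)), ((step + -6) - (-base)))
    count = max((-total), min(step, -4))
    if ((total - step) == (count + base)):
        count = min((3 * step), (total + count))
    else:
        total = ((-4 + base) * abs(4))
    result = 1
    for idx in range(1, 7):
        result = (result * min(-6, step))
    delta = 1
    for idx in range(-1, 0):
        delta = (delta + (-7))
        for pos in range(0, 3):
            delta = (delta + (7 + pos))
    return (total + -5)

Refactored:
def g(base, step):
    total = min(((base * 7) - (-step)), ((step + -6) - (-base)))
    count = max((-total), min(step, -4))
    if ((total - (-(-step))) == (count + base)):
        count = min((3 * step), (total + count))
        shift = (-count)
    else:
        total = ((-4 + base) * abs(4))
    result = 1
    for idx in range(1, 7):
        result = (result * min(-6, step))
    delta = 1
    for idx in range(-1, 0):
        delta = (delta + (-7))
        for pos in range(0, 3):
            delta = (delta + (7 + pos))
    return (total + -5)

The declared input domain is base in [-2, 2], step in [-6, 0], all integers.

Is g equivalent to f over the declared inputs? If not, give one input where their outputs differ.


Try base=0, step=0.
f: total := 0 | count := 0 | ((total - step) == (count + base)): true | count := 0 | result := 1 | iter idx=1: | result := -6 | iter idx=2: | result := 36 | iter idx=3: | result := -216 | iter idx=4: | result := 1296 | iter idx=5: | result := -7776 | iter idx=6: | result := 46656 | delta := 1 | iter idx=-1: | delta := -6 | iter pos=0: | delta := 1 | iter pos=1: | delta := 9 | iter pos=2: | delta := 18 | result -5
g: total := -6 | count := 6 | ((total - (-(-step))) == (count + base)): false | total := -16 | result := 1 | iter idx=1: | result := -6 | iter idx=2: | result := 36 | iter idx=3: | result := -216 | iter idx=4: | result := 1296 | iter idx=5: | result := -7776 | iter idx=6: | result := 46656 | delta := 1 | iter idx=-1: | delta := -6 | iter pos=0: | delta := 1 | iter pos=1: | delta := 9 | iter pos=2: | delta := 18 | result -21
-5 != -21, so the rewrite changes behavior.
verdict: not equivalent; witness: base=0, step=0


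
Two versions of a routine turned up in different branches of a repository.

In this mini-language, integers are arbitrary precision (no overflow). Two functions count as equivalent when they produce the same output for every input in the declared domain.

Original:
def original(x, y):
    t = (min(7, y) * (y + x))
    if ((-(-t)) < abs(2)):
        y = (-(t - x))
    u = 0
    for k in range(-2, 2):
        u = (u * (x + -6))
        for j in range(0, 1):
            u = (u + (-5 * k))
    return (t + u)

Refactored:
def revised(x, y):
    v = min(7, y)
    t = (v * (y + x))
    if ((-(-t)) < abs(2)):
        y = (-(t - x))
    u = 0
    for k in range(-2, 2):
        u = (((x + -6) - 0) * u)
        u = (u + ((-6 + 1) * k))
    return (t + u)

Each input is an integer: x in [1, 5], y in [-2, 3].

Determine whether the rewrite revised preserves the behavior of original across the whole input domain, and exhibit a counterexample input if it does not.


Changes here: loop structure differs, plus local variable names differ, plus arithmetic usage differs, plus constant usage differs; the full 30-point sweep finds no disagreement.
verdict: equivalent


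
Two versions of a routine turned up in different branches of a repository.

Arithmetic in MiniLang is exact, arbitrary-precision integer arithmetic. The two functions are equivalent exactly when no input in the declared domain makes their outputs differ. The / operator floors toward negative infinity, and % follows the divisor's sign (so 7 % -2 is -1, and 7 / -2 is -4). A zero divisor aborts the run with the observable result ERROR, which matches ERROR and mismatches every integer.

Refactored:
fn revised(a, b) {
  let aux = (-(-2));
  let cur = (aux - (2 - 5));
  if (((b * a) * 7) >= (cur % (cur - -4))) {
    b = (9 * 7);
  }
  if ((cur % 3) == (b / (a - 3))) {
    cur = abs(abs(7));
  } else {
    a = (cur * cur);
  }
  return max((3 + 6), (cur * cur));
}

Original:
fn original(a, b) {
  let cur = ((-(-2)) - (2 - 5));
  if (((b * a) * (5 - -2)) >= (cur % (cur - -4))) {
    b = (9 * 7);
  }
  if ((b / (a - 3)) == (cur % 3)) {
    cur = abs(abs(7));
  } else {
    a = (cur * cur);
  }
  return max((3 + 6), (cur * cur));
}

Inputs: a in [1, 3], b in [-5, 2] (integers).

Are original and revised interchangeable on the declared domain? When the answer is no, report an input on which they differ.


Reading the diff, among the changes: constant usage differs; and local variable names differ; and arithmetic usage differs; and statement counts differ.
As a probe, take a=3, b=-5: original runs cur = 5; (((b * a) * (5 - -2)) >= (cur % (cur - -4))) -> false; division by zero -> ERROR; revised runs aux = 2; cur = 5; (((b * a) * 7) >= (cur % (cur - -4))) -> false; division by zero -> ERROR; both end at ERROR.
Across all 24 domain points the two functions coincide.
verdict: equivalent


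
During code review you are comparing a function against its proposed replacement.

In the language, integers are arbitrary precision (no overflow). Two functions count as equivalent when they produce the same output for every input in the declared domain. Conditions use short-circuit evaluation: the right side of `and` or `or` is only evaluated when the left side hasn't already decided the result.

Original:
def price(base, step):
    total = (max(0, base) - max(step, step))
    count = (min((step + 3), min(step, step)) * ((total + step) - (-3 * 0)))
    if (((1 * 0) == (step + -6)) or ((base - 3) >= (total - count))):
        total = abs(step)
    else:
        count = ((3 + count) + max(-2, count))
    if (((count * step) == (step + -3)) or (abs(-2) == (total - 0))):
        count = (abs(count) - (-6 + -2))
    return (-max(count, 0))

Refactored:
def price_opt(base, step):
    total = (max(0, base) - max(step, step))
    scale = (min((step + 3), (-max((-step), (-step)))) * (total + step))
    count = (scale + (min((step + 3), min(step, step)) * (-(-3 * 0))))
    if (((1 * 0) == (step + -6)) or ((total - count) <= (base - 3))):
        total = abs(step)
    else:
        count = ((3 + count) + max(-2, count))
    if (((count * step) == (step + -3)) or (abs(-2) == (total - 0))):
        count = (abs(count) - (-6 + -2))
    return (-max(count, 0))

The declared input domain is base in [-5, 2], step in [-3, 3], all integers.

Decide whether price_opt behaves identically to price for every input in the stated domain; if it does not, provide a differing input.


Although local variable names differ; also constant usage differs; also statement counts differ; also min/max/abs usage differs; also comparison usage differs; also arithmetic usage differs, 56/56 inputs agree.
verdict: equivalent


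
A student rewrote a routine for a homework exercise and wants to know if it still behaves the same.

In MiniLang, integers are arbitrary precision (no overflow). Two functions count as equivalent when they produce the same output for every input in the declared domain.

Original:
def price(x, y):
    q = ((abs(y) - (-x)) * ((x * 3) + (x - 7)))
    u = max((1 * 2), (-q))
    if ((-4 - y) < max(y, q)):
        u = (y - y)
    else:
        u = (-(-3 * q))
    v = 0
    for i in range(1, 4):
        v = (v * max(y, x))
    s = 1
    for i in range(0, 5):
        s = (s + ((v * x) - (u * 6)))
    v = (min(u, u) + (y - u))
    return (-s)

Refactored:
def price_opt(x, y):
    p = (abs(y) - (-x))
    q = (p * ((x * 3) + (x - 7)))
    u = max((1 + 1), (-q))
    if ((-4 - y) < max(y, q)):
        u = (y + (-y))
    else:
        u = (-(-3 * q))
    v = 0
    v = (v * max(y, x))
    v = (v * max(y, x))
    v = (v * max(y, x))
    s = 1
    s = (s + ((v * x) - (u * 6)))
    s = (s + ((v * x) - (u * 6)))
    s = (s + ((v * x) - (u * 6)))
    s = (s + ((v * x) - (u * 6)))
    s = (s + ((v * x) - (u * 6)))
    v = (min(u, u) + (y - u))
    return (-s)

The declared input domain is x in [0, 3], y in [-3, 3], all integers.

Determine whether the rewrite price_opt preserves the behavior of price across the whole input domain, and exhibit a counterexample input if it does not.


Behavior is preserved: although arithmetic usage differs; loop structure differs; min/max/abs usage differs; local variable names differ; constant usage differs; statement counts differ, the outputs never diverge.
Tracing x=2, y=3: price: q = 5; u = 2; ((-4 - y) < max(y, q)) -> true; u = 0; v = 0; [i=1]; v = 0; [i=2]; v = 0; [i=3]; v = 0; s = 1; [i=0]; s = 1; [i=1]; s = 1; [i=2]; s = 1; [i=3]; s = 1; [i=4]; s = 1; v = 3; return -1 | price_opt: p = 5; q = 5; u = 2; ((-4 - y) < max(y, q)) -> true; u = 0; v = 0; v = 0; v = 0; v = 0; s = 1; s = 1; s = 1; s = 1; s = 1; s = 1; v = 3; return -1 — matching result -1.
Sweeping the whole domain (28 inputs) finds no disagreement.
verdict: equivalent
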